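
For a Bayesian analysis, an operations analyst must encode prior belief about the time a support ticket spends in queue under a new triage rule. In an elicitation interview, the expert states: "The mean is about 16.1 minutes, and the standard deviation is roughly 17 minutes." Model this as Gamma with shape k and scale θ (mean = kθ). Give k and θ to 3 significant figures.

k ≈ 0.897, θ ≈ 18

For Gamma(k, scale θ): mean = kθ, variance = kθ², so CV = 1/√k.
CV = SD/mean = 17/16.1 = 1.056, hence k = 1/CV² = 0.897.
Then θ = mean/k = 16.1/0.897 = 18.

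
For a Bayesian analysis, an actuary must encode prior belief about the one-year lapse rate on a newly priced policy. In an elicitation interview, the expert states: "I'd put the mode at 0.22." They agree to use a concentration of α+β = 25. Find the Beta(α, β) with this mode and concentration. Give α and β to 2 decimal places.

For α,β > 1 the Beta mode is (α−1)/(α+β−2). With α+β = 25, the mode is (α−1)/23.
Set (α−1)/23 = 0.22 → α = 1 + 0.22·23 = 6.06.
β = 25 − α = 18.94.

α = 6.06, β = 18.94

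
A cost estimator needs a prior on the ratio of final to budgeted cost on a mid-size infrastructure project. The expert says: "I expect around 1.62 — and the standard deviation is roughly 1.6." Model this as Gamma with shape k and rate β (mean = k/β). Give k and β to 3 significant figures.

k ≈ 1.03, β ≈ 0.633

For Gamma(k, rate β): mean = k/β, variance = k/β², so CV = 1/√k.
CV = SD/mean = 1.6/1.62 = 0.9877, hence k = 1/CV² = 1.03.
Then β = k/mean = 1.03/1.62 = 0.633.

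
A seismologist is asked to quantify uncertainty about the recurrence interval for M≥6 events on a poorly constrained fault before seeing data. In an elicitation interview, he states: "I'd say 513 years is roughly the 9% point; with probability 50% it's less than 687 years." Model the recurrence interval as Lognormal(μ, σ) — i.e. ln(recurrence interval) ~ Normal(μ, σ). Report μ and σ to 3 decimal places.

If T ~ Lognormal(μ,σ) then ln T ~ Normal(μ,σ), so the p-quantile of ln T is μ + z_p·σ.
ln(513) = 6.24 and ln(687) = 6.532; z_{0.09} = -1.341, z_{0.5} = 0.
σ = (6.532 − 6.24)/(0 − (-1.341)) = 0.218.
μ = 6.24 − (-1.341)·0.218 = 6.532.

μ ≈ 6.532, σ ≈ 0.218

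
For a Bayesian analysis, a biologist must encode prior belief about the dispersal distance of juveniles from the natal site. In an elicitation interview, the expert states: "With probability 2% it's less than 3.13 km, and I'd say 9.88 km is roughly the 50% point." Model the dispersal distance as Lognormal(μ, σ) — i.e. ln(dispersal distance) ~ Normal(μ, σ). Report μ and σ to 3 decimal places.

If T ~ Lognormal(μ,σ) then ln T ~ Normal(μ,σ), so the p-quantile of ln T is μ + z_p·σ.
ln(3.13) = 1.141 and ln(9.88) = 2.291; z_{0.02} = -2.054, z_{0.5} = 0.
σ = (2.291 − 1.141)/(0 − (-2.054)) = 0.560.
μ = 1.141 − (-2.054)·0.560 = 2.291.

μ ≈ 2.291, σ ≈ 0.560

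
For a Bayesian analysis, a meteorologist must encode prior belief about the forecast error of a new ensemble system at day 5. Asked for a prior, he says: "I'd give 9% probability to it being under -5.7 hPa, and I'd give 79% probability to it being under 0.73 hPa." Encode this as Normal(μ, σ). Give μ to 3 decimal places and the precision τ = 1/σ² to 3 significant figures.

μ = -1.685, τ = 0.112

The p-quantile of Normal(μ,σ) is μ + z_p·σ, with z_{0.09} = -1.341 and z_{0.79} = 0.8064.
Eliminate σ: μ = (z₂·x₁ − z₁·x₂)/(z₂ − z₁) = (0.8064·-5.7 − (-1.341)·0.73)/2.147 = -1.685.
Then σ = (x₂ − x₁)/(z₂ − z₁) = (0.73 − -5.7)/2.147 = 2.995.
Precision τ = 1/σ² = 1/2.995² = 0.112.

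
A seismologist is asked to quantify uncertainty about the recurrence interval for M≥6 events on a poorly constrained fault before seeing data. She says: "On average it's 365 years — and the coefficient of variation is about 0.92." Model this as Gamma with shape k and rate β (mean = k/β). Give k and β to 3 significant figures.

k ≈ 1.18, β ≈ 0.00324

For Gamma(k, rate β): mean = k/β, variance = k/β², so CV = 1/√k.
CV = 0.92, hence k = 1/CV² = 1.18.
Then β = k/mean = 1.18/365 = 0.00324.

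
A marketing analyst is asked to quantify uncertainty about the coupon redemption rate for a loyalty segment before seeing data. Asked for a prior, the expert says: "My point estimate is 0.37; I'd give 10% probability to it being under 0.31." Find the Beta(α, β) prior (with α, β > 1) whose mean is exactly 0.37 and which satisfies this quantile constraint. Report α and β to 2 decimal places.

α ≈ 38.49, β ≈ 65.54

With mean 0.37 fixed, write α = 0.37s, β = 0.63s where s = α+β.
Need P(θ < 0.31) = 0.1 under Beta(0.37s, 0.63s). Normal approximation: (q−m)/√(m(1−m)/s) ≈ z_{0.1} = -1.28, so s ≈ 0.37·0.63·(-1.28)²/(0.31−0.37)² = 106.3.
At s = 106.3: P(θ<0.31) ≈ 0.097. Adjusting to match 0.1 gives s ≈ 104.03.
So α = 0.37·104.03 ≈ 38.49, β = 0.63·104.03 ≈ 65.54.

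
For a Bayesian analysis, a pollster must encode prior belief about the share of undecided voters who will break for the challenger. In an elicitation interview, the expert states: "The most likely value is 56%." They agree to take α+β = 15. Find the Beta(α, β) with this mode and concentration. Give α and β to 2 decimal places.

For α,β > 1 the Beta mode is (α−1)/(α+β−2). With α+β = 15, the mode is (α−1)/13.
Set (α−1)/13 = 0.56 → α = 1 + 0.56·13 = 8.28.
β = 15 − α = 6.72.

α = 8.28, β = 6.72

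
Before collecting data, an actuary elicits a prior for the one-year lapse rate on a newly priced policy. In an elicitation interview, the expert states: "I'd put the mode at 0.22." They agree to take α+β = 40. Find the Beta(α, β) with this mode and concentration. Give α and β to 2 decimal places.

For α,β > 1 the Beta mode is (α−1)/(α+β−2). With α+β = 40, the mode is (α−1)/38.
Set (α−1)/38 = 0.22 → α = 1 + 0.22·38 = 9.36.
β = 40 − α = 30.64.

α = 9.36, β = 30.64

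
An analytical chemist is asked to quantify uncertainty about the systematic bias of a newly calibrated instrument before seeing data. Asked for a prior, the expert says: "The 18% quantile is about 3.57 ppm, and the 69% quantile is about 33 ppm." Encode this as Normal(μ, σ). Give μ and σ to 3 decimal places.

The p-quantile of Normal(μ,σ) is μ + z_p·σ, with z_{0.18} = -0.9154 and z_{0.69} = 0.4959.
Eliminate σ: μ = (z₂·x₁ − z₁·x₂)/(z₂ − z₁) = (0.4959·3.57 − (-0.9154)·33)/1.411 = 22.659.
Then σ = (x₂ − x₁)/(z₂ − z₁) = (33 − 3.57)/1.411 = 20.854.

μ = 22.659, σ = 20.854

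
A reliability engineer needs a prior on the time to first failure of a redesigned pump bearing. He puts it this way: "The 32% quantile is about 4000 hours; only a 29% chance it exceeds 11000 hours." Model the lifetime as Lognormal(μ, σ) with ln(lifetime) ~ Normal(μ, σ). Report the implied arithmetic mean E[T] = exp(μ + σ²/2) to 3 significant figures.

If T ~ Lognormal(μ,σ) then ln T ~ Normal(μ,σ), so the p-quantile of ln T is μ + z_p·σ.
ln(4000) = 8.294 and ln(11000) = 9.306; z_{0.32} = -0.4677, z_{0.71} = 0.5534.
σ = (9.306 − 8.294)/(0.5534 − (-0.4677)) = 0.991.
μ = 8.294 − (-0.4677)·0.991 = 8.757.
E[T] = exp(μ + σ²/2) = exp(8.757 + 0.4908) = 10400 hours.

E[T] ≈ 10400 hours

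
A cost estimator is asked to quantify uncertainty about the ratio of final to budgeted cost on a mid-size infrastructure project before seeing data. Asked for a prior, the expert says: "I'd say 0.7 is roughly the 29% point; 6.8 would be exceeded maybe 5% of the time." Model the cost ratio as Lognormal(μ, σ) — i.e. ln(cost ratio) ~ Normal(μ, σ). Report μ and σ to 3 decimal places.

μ ≈ 0.216, σ ≈ 1.034

If T ~ Lognormal(μ,σ) then ln T ~ Normal(μ,σ), so the p-quantile of ln T is μ + z_p·σ.
ln(0.7) = -0.3567 and ln(6.8) = 1.917; z_{0.29} = -0.5534, z_{0.95} = 1.645.
σ = (1.917 − -0.3567)/(1.645 − (-0.5534)) = 1.034.
μ = -0.3567 − (-0.5534)·1.034 = 0.216.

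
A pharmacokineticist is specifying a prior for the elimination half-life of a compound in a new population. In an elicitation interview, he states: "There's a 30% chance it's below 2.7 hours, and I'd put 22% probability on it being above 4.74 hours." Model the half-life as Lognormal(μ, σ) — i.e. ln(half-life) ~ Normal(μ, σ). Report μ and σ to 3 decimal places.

If T ~ Lognormal(μ,σ) then ln T ~ Normal(μ,σ), so the p-quantile of ln T is μ + z_p·σ.
ln(2.7) = 0.9933 and ln(4.74) = 1.556; z_{0.3} = -0.5244, z_{0.78} = 0.7722.
σ = (1.556 − 0.9933)/(0.7722 − (-0.5244)) = 0.434.
μ = 0.9933 − (-0.5244)·0.434 = 1.221.

μ ≈ 1.221, σ ≈ 0.434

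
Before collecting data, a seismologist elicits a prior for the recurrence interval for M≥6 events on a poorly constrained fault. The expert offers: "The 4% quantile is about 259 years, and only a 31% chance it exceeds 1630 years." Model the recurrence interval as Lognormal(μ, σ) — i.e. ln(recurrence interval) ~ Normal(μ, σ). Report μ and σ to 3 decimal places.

μ ≈ 6.990, σ ≈ 0.819

If T ~ Lognormal(μ,σ) then ln T ~ Normal(μ,σ), so the p-quantile of ln T is μ + z_p·σ.
ln(259) = 5.557 and ln(1630) = 7.396; z_{0.04} = -1.751, z_{0.69} = 0.4959.
σ = (7.396 − 5.557)/(0.4959 − (-1.751)) = 0.819.
μ = 5.557 − (-1.751)·0.819 = 6.990.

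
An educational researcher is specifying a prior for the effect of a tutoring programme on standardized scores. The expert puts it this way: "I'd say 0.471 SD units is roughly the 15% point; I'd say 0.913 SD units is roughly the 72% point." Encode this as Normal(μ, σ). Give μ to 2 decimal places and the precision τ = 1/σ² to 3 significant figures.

The p-quantile of Normal(μ,σ) is μ + z_p·σ, with z_{0.15} = -1.036 and z_{0.72} = 0.5828.
Eliminate σ: μ = (z₂·x₁ − z₁·x₂)/(z₂ − z₁) = (0.5828·0.471 − (-1.036)·0.913)/1.619 = 0.75.
Then σ = (x₂ − x₁)/(z₂ − z₁) = (0.913 − 0.471)/1.619 = 0.27.
Precision τ = 1/σ² = 1/0.273² = 13.4.

μ = 0.75, τ = 13.4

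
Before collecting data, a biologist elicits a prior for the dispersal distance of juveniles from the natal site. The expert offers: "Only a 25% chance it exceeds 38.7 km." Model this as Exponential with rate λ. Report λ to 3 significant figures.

P(T > 38.7) = e^(−λ·38.7) = 0.25, so λ = −ln(0.25)/38.7 = 0.0358.

λ ≈ 0.0358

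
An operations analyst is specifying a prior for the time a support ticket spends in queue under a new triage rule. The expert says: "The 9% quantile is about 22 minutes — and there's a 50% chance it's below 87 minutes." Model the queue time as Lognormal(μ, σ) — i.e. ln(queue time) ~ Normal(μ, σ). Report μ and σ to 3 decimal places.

If T ~ Lognormal(μ,σ) then ln T ~ Normal(μ,σ), so the p-quantile of ln T is μ + z_p·σ.
ln(22) = 3.091 and ln(87) = 4.466; z_{0.09} = -1.341, z_{0.5} = 0.
σ = (4.466 − 3.091)/(0 − (-1.341)) = 1.025.
μ = 3.091 − (-1.341)·1.025 = 4.466.

μ ≈ 4.466, σ ≈ 1.025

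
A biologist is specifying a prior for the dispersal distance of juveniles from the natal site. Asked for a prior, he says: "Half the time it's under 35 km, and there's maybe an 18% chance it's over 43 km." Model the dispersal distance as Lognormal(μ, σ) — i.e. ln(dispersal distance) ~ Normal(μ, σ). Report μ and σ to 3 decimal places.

μ ≈ 3.555, σ ≈ 0.225

If T ~ Lognormal(μ,σ) then ln T ~ Normal(μ,σ), so the p-quantile of ln T is μ + z_p·σ.
ln(35) = 3.555 and ln(43) = 3.761; z_{0.5} = 0, z_{0.82} = 0.9154.
σ = (3.761 − 3.555)/(0.9154 − (0)) = 0.225.
μ = 3.555 − (0)·0.225 = 3.555.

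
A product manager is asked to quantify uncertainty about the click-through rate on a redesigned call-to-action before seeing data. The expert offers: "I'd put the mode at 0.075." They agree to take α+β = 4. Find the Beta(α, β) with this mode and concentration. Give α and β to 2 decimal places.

For α,β > 1 the Beta mode is (α−1)/(α+β−2). With α+β = 4, the mode is (α−1)/2.
Set (α−1)/2 = 0.075 → α = 1 + 0.075·2 = 1.15.
β = 4 − α = 2.85.

α = 1.15, β = 2.85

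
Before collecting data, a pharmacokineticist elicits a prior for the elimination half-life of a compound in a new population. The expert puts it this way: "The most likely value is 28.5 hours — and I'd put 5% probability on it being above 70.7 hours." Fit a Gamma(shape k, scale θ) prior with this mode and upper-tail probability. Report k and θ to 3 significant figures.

k ≈ 4.29, θ ≈ 8.66

Gamma(k,θ) with k>1 has mode (k−1)θ, so θ = 28.5/(k−1).
Need P(X < 70.7) = 0.95 with θ tied to k this way. Start at k = 2, θ = 28.5: P(X<70.7) ≈ 0.709.
Too low — raise k to concentrate. Iterating converges to k ≈ 4.29.
Then θ = 28.5/(4.29−1) ≈ 8.66.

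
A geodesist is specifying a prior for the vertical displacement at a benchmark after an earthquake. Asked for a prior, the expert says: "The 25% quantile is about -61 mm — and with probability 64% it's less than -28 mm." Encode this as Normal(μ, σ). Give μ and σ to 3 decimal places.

μ = -39.452, σ = 31.947

The p-quantile of Normal(μ,σ) is μ + z_p·σ, with z_{0.25} = -0.6745 and z_{0.64} = 0.3585.
Eliminate σ: μ = (z₂·x₁ − z₁·x₂)/(z₂ − z₁) = (0.3585·-61 − (-0.6745)·-28)/1.033 = -39.452.
Then σ = (x₂ − x₁)/(z₂ − z₁) = (-28 − -61)/1.033 = 31.947.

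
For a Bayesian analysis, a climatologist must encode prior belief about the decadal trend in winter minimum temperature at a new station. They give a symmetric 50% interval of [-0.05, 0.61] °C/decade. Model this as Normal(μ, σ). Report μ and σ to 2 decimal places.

μ = 0.28, σ = 0.49

A symmetric 50% interval runs μ ± z·σ with z = 0.6745.
Half-width = 0.33, so σ = 0.33/0.6745 = 0.49.
μ is the interval midpoint, 0.28.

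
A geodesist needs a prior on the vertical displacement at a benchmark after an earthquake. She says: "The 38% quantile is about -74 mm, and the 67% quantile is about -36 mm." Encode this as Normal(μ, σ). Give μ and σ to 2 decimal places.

The p-quantile of Normal(μ,σ) is μ + z_p·σ, with z_{0.38} = -0.3055 and z_{0.67} = 0.4399.
Eliminate σ: μ = (z₂·x₁ − z₁·x₂)/(z₂ − z₁) = (0.4399·-74 − (-0.3055)·-36)/0.7454 = -58.43.
Then σ = (x₂ − x₁)/(z₂ − z₁) = (-36 − -74)/0.7454 = 50.98.

μ = -58.43, σ = 50.98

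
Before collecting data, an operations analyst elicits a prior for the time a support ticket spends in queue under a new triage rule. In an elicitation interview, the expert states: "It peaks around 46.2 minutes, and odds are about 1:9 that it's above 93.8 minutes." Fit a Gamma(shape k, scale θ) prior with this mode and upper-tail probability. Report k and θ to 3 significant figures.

Gamma(k,θ) with k>1 has mode (k−1)θ, so θ = 46.2/(k−1).
Need P(X < 93.8) = 0.9 with θ tied to k this way. Start at k = 2, θ = 46.2: P(X<93.8) ≈ 0.602.
Too low — raise k to concentrate. Iterating converges to k ≈ 4.83.
Then θ = 46.2/(4.83−1) ≈ 12.1.

k ≈ 4.83, θ ≈ 12.1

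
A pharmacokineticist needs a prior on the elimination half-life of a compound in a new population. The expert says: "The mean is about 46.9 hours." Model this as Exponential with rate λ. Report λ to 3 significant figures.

Exponential mean = 1/λ, so λ = 1/46.9 = 0.0213.

λ ≈ 0.0213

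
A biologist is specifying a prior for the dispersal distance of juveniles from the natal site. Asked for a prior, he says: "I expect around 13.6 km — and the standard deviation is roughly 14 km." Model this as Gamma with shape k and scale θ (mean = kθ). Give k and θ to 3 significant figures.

For Gamma(k, scale θ): mean = kθ, variance = kθ², so CV = 1/√k.
CV = SD/mean = 14/13.6 = 1.029, hence k = 1/CV² = 0.944.
Then θ = mean/k = 13.6/0.944 = 14.4.

k ≈ 0.944, θ ≈ 14.4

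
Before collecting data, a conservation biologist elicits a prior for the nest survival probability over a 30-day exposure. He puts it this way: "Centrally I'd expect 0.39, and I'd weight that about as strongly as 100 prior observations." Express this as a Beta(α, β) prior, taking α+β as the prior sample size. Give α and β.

Under the effective-sample-size interpretation, Beta(α, β) has prior mean α/(α+β) and prior sample size α+β.
So α+β = 100 and α/(α+β) = 0.39, giving α = 0.39·100 = 39 and β = 100 − 39 = 61.

α = 39, β = 61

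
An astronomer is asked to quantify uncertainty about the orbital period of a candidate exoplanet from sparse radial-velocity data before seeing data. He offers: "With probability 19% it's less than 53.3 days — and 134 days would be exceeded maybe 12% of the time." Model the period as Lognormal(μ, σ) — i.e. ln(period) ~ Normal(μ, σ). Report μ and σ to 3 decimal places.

If T ~ Lognormal(μ,σ) then ln T ~ Normal(μ,σ), so the p-quantile of ln T is μ + z_p·σ.
ln(53.3) = 3.976 and ln(134) = 4.898; z_{0.19} = -0.8779, z_{0.88} = 1.175.
σ = (4.898 − 3.976)/(1.175 − (-0.8779)) = 0.449.
μ = 3.976 − (-0.8779)·0.449 = 4.370.

μ ≈ 4.370, σ ≈ 0.449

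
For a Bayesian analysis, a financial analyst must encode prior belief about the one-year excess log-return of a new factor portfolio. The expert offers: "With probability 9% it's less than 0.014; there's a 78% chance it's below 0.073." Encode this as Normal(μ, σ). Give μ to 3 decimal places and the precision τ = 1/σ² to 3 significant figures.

For Normal(μ,σ), the p-quantile is μ + z_p·σ. Here z_{0.09} = -1.341, z_{0.78} = 0.7722.
So 0.014 = μ − 1.341σ and 0.073 = μ + 0.7722σ.
Subtracting: σ = (0.073 − 0.014)/(0.7722 − (-1.341)) = 0.028.
Then μ = 0.014 − (-1.341)·0.028 = 0.051.
Precision τ = 1/σ² = 1/0.02792² = 1280.

μ = 0.051, τ = 1280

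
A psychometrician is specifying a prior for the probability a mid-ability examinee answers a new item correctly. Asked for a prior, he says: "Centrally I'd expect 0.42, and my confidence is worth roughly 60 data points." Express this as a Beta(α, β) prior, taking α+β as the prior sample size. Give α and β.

Under the effective-sample-size interpretation, Beta(α, β) has prior mean α/(α+β) and prior sample size α+β.
So α+β = 60 and α/(α+β) = 0.42, giving α = 0.42·60 = 25.2 and β = 60 − 25.2 = 34.8.

α = 25.2, β = 34.8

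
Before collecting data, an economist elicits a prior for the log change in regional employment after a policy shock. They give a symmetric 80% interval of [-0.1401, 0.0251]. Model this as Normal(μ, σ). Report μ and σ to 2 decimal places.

μ = -0.06, σ = 0.06

A symmetric 80% interval runs μ ± z·σ with z = 1.282.
Half-width = 0.0826, so σ = 0.0826/1.282 = 0.06.
μ is the interval midpoint, -0.06.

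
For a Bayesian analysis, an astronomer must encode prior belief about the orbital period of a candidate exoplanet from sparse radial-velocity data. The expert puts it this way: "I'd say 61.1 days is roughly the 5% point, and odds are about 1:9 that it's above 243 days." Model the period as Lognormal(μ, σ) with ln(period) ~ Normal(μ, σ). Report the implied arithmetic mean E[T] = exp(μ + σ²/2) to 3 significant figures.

E[T] ≈ 148 days

If T ~ Lognormal(μ,σ) then ln T ~ Normal(μ,σ), so the p-quantile of ln T is μ + z_p·σ.
ln(61.1) = 4.113 and ln(243) = 5.493; z_{0.05} = -1.645, z_{0.9} = 1.282.
σ = (5.493 − 4.113)/(1.282 − (-1.645)) = 0.472.
μ = 4.113 − (-1.645)·0.472 = 4.888.
E[T] = exp(μ + σ²/2) = exp(4.888 + 0.1113) = 148 days.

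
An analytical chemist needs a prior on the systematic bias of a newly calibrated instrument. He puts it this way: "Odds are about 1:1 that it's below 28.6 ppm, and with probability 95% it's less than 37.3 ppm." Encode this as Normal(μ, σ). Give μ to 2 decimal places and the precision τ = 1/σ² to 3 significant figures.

μ = 28.60, τ = 0.0357

The p-quantile of Normal(μ,σ) is μ + z_p·σ, with z_{0.5} = 0 and z_{0.95} = 1.645.
Eliminate σ: μ = (z₂·x₁ − z₁·x₂)/(z₂ − z₁) = (1.645·28.6 − (0)·37.3)/1.645 = 28.60.
Then σ = (x₂ − x₁)/(z₂ − z₁) = (37.3 − 28.6)/1.645 = 5.29.
Precision τ = 1/σ² = 1/5.289² = 0.0357.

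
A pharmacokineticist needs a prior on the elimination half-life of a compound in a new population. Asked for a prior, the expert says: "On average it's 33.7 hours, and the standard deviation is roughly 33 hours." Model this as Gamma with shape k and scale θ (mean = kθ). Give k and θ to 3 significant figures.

k ≈ 1.04, θ ≈ 32.3

For Gamma(k, scale θ): mean = kθ, variance = kθ², so CV = 1/√k.
CV = SD/mean = 33/33.7 = 0.9792, hence k = 1/CV² = 1.04.
Then θ = mean/k = 33.7/1.04 = 32.3.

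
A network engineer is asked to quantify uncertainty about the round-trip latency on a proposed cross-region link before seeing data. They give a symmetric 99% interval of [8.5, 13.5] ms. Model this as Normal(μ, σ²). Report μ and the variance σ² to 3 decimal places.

A symmetric 99% interval runs μ ± z·σ with z = 2.576.
Half-width = 2.5, so σ = 2.5/2.576 = 0.9706 and σ² = 0.942.
μ is the interval midpoint, 11.000.

μ = 11.000, σ² = 0.942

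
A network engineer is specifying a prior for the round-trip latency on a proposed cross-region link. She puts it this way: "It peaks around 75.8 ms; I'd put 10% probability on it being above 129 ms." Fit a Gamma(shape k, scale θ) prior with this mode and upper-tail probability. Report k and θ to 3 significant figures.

k ≈ 7.7, θ ≈ 11.3

Gamma(k,θ) with k>1 has mode (k−1)θ, so θ = 75.8/(k−1).
Need P(X < 129) = 0.9 with θ tied to k this way. Start at k = 2, θ = 75.8: P(X<129) ≈ 0.507.
Too low — raise k to concentrate. Iterating converges to k ≈ 7.7.
Then θ = 75.8/(7.7−1) ≈ 11.3.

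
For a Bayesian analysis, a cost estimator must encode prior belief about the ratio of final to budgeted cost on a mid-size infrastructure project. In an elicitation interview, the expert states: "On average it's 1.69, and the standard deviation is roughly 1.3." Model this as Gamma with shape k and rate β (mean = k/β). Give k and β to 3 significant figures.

For Gamma(k, rate β): mean = k/β, variance = k/β², so CV = 1/√k.
CV = SD/mean = 1.3/1.69 = 0.7692, hence k = 1/CV² = 1.69.
Then β = k/mean = 1.69/1.69 = 1.

k ≈ 1.69, β ≈ 1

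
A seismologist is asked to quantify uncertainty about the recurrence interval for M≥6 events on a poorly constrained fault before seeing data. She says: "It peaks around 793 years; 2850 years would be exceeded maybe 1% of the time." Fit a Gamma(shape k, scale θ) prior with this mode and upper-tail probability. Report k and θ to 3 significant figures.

Gamma(k,θ) with k>1 has mode (k−1)θ, so θ = 793/(k−1).
Need P(X < 2850) = 0.99 with θ tied to k this way. Start at k = 2, θ = 793: P(X<2850) ≈ 0.874.
Too low — raise k to concentrate. Iterating converges to k ≈ 3.63.
Then θ = 793/(3.63−1) ≈ 302.

k ≈ 3.63, θ ≈ 302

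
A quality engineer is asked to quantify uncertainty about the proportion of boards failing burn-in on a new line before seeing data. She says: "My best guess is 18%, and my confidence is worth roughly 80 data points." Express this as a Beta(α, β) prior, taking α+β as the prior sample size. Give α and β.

Under the effective-sample-size interpretation, Beta(α, β) has prior mean α/(α+β) and prior sample size α+β.
So α+β = 80 and α/(α+β) = 0.18, giving α = 0.18·80 = 14.4 and β = 80 − 14.4 = 65.6.

α = 14.4, β = 65.6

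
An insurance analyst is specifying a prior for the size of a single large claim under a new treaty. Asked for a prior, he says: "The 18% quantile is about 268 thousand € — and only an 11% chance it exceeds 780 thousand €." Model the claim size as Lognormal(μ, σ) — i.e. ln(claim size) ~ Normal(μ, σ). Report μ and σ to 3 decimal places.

μ ≈ 6.048, σ ≈ 0.499

If T ~ Lognormal(μ,σ) then ln T ~ Normal(μ,σ), so the p-quantile of ln T is μ + z_p·σ.
ln(268) = 5.591 and ln(780) = 6.659; z_{0.18} = -0.9154, z_{0.89} = 1.227.
σ = (6.659 − 5.591)/(1.227 − (-0.9154)) = 0.499.
μ = 5.591 − (-0.9154)·0.499 = 6.048.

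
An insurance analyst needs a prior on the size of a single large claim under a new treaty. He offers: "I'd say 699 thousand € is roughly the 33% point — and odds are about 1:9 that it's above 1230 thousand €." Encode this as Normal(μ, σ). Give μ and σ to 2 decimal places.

The p-quantile of Normal(μ,σ) is μ + z_p·σ, with z_{0.33} = -0.4399 and z_{0.9} = 1.282.
Eliminate σ: μ = (z₂·x₁ − z₁·x₂)/(z₂ − z₁) = (1.282·699 − (-0.4399)·1230)/1.721 = 834.69.
Then σ = (x₂ − x₁)/(z₂ − z₁) = (1230 − 699)/1.721 = 308.46.

μ = 834.69, σ = 308.46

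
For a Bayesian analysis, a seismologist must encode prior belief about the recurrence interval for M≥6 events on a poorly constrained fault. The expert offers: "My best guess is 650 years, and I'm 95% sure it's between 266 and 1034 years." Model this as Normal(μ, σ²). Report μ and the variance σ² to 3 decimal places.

A symmetric 95% interval runs μ ± z·σ with z = 1.96.
Half-width = 384, so σ = 384/1.96 = 195.9220 and σ² = 38385.417.
μ is the stated best guess, 650.000.

μ = 650.000, σ² = 38385.417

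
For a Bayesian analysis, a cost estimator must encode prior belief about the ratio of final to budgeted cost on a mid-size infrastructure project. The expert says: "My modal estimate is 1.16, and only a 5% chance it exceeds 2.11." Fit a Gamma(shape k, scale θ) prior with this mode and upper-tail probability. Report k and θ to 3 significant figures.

k ≈ 8.78, θ ≈ 0.149

Gamma(k,θ) with k>1 has mode (k−1)θ, so θ = 1.16/(k−1).
Need P(X < 2.11) = 0.95 with θ tied to k this way. Start at k = 2, θ = 1.16: P(X<2.11) ≈ 0.543.
Too low — raise k to concentrate. Iterating converges to k ≈ 8.78.
Then θ = 1.16/(8.78−1) ≈ 0.149.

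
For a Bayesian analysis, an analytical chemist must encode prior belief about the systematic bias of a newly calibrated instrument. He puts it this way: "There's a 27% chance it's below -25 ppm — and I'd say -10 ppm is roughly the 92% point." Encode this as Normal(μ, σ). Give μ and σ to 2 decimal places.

For Normal(μ,σ), the p-quantile is μ + z_p·σ. Here z_{0.27} = -0.6128, z_{0.92} = 1.405.
So -25 = μ − 0.6128σ and -10 = μ + 1.405σ.
Subtracting: σ = (-10 − -25)/(1.405 − (-0.6128)) = 7.43.
Then μ = -25 − (-0.6128)·7.43 = -20.44.

μ = -20.44, σ = 7.43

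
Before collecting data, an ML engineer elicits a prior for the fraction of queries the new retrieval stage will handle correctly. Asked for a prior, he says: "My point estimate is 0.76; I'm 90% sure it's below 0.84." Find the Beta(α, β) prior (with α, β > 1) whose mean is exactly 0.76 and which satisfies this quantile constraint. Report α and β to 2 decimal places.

With mean 0.76 fixed, write α = 0.76s, β = 0.24s where s = α+β.
Need P(θ < 0.84) = 0.9 under Beta(0.76s, 0.24s). Normal approximation: (q−m)/√(m(1−m)/s) ≈ z_{0.9} = 1.28, so s ≈ 0.76·0.24·(1.28)²/(0.84−0.76)² = 46.8.
At s = 46.8: P(θ<0.84) ≈ 0.910. Adjusting to match 0.9 gives s ≈ 43.05.
So α = 0.76·43.05 ≈ 32.72, β = 0.24·43.05 ≈ 10.33.

α ≈ 32.72, β ≈ 10.33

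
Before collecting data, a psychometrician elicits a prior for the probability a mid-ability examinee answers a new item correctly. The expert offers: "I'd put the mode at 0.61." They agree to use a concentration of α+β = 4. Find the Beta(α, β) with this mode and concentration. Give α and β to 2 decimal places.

For α,β > 1 the Beta mode is (α−1)/(α+β−2). With α+β = 4, the mode is (α−1)/2.
Set (α−1)/2 = 0.61 → α = 1 + 0.61·2 = 2.22.
β = 4 − α = 1.78.

α = 2.22, β = 1.78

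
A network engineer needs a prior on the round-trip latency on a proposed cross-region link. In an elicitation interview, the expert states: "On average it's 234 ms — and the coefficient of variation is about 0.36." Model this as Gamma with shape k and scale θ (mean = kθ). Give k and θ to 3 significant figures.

k ≈ 7.72, θ ≈ 30.3

For Gamma(k, scale θ): mean = kθ, variance = kθ², so CV = 1/√k.
CV = 0.36, hence k = 1/CV² = 7.72.
Then θ = mean/k = 234/7.72 = 30.3.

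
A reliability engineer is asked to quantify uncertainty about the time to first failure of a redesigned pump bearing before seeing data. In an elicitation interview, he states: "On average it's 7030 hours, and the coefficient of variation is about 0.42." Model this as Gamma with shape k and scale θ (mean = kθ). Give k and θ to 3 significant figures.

k ≈ 5.67, θ ≈ 1240

For Gamma(k, scale θ): mean = kθ, variance = kθ², so CV = 1/√k.
CV = 0.42, hence k = 1/CV² = 5.67.
Then θ = mean/k = 7030/5.67 = 1240.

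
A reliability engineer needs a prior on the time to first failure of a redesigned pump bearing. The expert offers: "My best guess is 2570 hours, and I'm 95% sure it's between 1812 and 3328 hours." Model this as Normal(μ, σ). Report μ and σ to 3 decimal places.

μ = 2570.000, σ = 386.742

A symmetric 95% interval runs μ ± z·σ with z = 1.96.
Half-width = 758, so σ = 758/1.96 = 386.742.
μ is the stated best guess, 2570.000.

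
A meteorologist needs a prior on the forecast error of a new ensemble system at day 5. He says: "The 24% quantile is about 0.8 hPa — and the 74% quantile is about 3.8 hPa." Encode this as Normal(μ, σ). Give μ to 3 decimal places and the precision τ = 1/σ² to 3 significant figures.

μ = 2.370, τ = 0.202

The p-quantile of Normal(μ,σ) is μ + z_p·σ, with z_{0.24} = -0.7063 and z_{0.74} = 0.6433.
Eliminate σ: μ = (z₂·x₁ − z₁·x₂)/(z₂ − z₁) = (0.6433·0.8 − (-0.7063)·3.8)/1.35 = 2.370.
Then σ = (x₂ − x₁)/(z₂ − z₁) = (3.8 − 0.8)/1.35 = 2.223.
Precision τ = 1/σ² = 1/2.223² = 0.202.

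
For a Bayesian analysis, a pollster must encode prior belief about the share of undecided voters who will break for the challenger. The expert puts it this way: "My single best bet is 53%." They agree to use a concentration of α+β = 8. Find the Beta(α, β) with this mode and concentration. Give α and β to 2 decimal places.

α = 4.18, β = 3.82

For α,β > 1 the Beta mode is (α−1)/(α+β−2). With α+β = 8, the mode is (α−1)/6.
Set (α−1)/6 = 0.53 → α = 1 + 0.53·6 = 4.18.
β = 8 − α = 3.82.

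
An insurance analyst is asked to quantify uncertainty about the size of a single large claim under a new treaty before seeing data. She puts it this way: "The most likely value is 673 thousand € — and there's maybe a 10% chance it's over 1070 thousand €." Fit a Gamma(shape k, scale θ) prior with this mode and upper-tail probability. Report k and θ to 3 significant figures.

Gamma(k,θ) with k>1 has mode (k−1)θ, so θ = 673/(k−1).
Need P(X < 1070) = 0.9 with θ tied to k this way. Start at k = 2, θ = 673: P(X<1070) ≈ 0.472.
Too low — raise k to concentrate. Iterating converges to k ≈ 9.73.
Then θ = 673/(9.73−1) ≈ 77.1.

k ≈ 9.73, θ ≈ 77.1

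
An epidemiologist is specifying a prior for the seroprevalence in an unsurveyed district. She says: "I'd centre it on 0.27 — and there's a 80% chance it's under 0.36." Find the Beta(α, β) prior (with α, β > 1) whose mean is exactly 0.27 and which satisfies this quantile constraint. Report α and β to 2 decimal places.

With mean 0.27 fixed, write α = 0.27s, β = 0.73s where s = α+β.
Need P(θ < 0.36) = 0.8 under Beta(0.27s, 0.73s). Normal approximation: (q−m)/√(m(1−m)/s) ≈ z_{0.8} = 0.842, so s ≈ 0.27·0.73·(0.842)²/(0.36−0.27)² = 17.2.
At s = 17.2: P(θ<0.36) ≈ 0.807. Adjusting to match 0.8 gives s ≈ 16.04.
So α = 0.27·16.04 ≈ 4.33, β = 0.73·16.04 ≈ 11.71.

α ≈ 4.33, β ≈ 11.71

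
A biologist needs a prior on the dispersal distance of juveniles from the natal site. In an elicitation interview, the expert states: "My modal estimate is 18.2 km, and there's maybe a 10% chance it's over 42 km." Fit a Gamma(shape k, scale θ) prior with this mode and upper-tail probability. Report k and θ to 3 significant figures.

k ≈ 3.75, θ ≈ 6.62

Gamma(k,θ) with k>1 has mode (k−1)θ, so θ = 18.2/(k−1).
Need P(X < 42) = 0.9 with θ tied to k this way. Start at k = 2, θ = 18.2: P(X<42) ≈ 0.671.
Too low — raise k to concentrate. Iterating converges to k ≈ 3.75.
Then θ = 18.2/(3.75−1) ≈ 6.62.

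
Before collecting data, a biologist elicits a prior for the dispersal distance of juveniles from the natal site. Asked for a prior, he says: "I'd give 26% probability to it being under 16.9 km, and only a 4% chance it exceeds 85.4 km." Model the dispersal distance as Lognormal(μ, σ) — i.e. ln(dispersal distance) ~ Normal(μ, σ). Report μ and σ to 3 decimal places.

If T ~ Lognormal(μ,σ) then ln T ~ Normal(μ,σ), so the p-quantile of ln T is μ + z_p·σ.
ln(16.9) = 2.827 and ln(85.4) = 4.447; z_{0.26} = -0.6433, z_{0.96} = 1.751.
σ = (4.447 − 2.827)/(1.751 − (-0.6433)) = 0.677.
μ = 2.827 − (-0.6433)·0.677 = 3.263.

μ ≈ 3.263, σ ≈ 0.677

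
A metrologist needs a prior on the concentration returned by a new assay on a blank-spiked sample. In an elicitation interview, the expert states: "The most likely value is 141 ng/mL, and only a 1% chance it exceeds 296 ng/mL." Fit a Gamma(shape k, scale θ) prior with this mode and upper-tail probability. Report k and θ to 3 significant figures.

k ≈ 9.85, θ ≈ 15.9

Gamma(k,θ) with k>1 has mode (k−1)θ, so θ = 141/(k−1).
Need P(X < 296) = 0.99 with θ tied to k this way. Start at k = 2, θ = 141: P(X<296) ≈ 0.620.
Too low — raise k to concentrate. Iterating converges to k ≈ 9.85.
Then θ = 141/(9.85−1) ≈ 15.9.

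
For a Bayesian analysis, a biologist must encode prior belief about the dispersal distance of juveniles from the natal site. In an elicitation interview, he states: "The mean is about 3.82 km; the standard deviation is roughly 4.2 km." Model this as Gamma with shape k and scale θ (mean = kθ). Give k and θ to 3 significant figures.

For Gamma(k, scale θ): mean = kθ, variance = kθ², so CV = 1/√k.
CV = SD/mean = 4.2/3.82 = 1.099, hence k = 1/CV² = 0.827.
Then θ = mean/k = 3.82/0.827 = 4.62.

k ≈ 0.827, θ ≈ 4.62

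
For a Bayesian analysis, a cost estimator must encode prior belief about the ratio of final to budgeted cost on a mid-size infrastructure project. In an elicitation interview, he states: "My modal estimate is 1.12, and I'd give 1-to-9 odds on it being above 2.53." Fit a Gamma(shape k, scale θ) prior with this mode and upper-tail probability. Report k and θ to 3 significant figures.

k ≈ 3.9, θ ≈ 0.387

Gamma(k,θ) with k>1 has mode (k−1)θ, so θ = 1.12/(k−1).
Need P(X < 2.53) = 0.9 with θ tied to k this way. Start at k = 2, θ = 1.12: P(X<2.53) ≈ 0.660.
Too low — raise k to concentrate. Iterating converges to k ≈ 3.9.
Then θ = 1.12/(3.9−1) ≈ 0.387.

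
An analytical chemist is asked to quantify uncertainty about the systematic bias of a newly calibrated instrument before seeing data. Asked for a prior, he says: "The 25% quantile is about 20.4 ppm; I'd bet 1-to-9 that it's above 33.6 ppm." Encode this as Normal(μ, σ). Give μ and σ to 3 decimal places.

μ = 24.952, σ = 6.748

For Normal(μ,σ), the p-quantile is μ + z_p·σ. Here z_{0.25} = -0.6745, z_{0.9} = 1.282.
So 20.4 = μ − 0.6745σ and 33.6 = μ + 1.282σ.
Subtracting: σ = (33.6 − 20.4)/(1.282 − (-0.6745)) = 6.748.
Then μ = 20.4 − (-0.6745)·6.748 = 24.952.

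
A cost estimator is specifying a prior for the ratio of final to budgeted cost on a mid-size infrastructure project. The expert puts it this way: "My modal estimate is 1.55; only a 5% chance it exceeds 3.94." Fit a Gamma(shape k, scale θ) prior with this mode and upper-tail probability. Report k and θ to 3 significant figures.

Gamma(k,θ) with k>1 has mode (k−1)θ, so θ = 1.55/(k−1).
Need P(X < 3.94) = 0.95 with θ tied to k this way. Start at k = 2, θ = 1.55: P(X<3.94) ≈ 0.721.
Too low — raise k to concentrate. Iterating converges to k ≈ 4.11.
Then θ = 1.55/(4.11−1) ≈ 0.498.

k ≈ 4.11, θ ≈ 0.498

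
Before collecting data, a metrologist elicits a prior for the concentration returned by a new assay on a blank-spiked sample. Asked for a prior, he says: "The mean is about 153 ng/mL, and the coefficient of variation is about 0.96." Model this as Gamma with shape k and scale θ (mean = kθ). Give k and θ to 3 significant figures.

k ≈ 1.09, θ ≈ 141

For Gamma(k, scale θ): mean = kθ, variance = kθ², so CV = 1/√k.
CV = 0.96, hence k = 1/CV² = 1.09.
Then θ = mean/k = 153/1.09 = 141.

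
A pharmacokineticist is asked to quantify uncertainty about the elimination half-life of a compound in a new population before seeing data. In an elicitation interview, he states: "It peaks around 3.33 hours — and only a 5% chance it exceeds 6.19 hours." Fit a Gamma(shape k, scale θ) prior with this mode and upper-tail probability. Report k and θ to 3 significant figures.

k ≈ 8.24, θ ≈ 0.46

Gamma(k,θ) with k>1 has mode (k−1)θ, so θ = 3.33/(k−1).
Need P(X < 6.19) = 0.95 with θ tied to k this way. Start at k = 2, θ = 3.33: P(X<6.19) ≈ 0.554.
Too low — raise k to concentrate. Iterating converges to k ≈ 8.24.
Then θ = 3.33/(8.24−1) ≈ 0.46.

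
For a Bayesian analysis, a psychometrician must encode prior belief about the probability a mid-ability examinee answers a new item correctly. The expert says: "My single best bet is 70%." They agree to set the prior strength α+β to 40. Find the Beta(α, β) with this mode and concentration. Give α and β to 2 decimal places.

α = 27.60, β = 12.40

For α,β > 1 the Beta mode is (α−1)/(α+β−2). With α+β = 40, the mode is (α−1)/38.
Set (α−1)/38 = 0.7 → α = 1 + 0.7·38 = 27.60.
β = 40 − α = 12.40.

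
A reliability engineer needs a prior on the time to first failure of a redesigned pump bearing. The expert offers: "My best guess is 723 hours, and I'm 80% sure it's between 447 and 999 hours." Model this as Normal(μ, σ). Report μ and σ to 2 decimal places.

A symmetric 80% interval runs μ ± z·σ with z = 1.282.
Half-width = 276, so σ = 276/1.282 = 215.36.
μ is the stated best guess, 723.00.

μ = 723.00, σ = 215.36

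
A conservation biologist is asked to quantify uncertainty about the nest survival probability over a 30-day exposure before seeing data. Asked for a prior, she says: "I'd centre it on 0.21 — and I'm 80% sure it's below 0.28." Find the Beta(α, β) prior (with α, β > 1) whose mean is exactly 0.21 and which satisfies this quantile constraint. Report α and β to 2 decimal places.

α ≈ 4.58, β ≈ 17.23

With mean 0.21 fixed, write α = 0.21s, β = 0.79s where s = α+β.
Need P(θ < 0.28) = 0.8 under Beta(0.21s, 0.79s). Normal approximation: (q−m)/√(m(1−m)/s) ≈ z_{0.8} = 0.842, so s ≈ 0.21·0.79·(0.842)²/(0.28−0.21)² = 24.0.
At s = 24.0: P(θ<0.28) ≈ 0.809. Adjusting to match 0.8 gives s ≈ 21.81.
So α = 0.21·21.81 ≈ 4.58, β = 0.79·21.81 ≈ 17.23.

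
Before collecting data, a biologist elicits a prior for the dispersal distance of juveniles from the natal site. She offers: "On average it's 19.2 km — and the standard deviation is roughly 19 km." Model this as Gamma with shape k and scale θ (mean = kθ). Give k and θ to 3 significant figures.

k ≈ 1.02, θ ≈ 18.8

For Gamma(k, scale θ): mean = kθ, variance = kθ², so CV = 1/√k.
CV = SD/mean = 19/19.2 = 0.9896, hence k = 1/CV² = 1.02.
Then θ = mean/k = 19.2/1.02 = 18.8.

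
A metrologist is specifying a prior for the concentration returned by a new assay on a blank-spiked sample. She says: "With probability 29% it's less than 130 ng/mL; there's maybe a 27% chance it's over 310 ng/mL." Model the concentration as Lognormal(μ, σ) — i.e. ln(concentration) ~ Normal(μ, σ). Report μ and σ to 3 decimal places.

μ ≈ 5.280, σ ≈ 0.745

If T ~ Lognormal(μ,σ) then ln T ~ Normal(μ,σ), so the p-quantile of ln T is μ + z_p·σ.
ln(130) = 4.868 and ln(310) = 5.737; z_{0.29} = -0.5534, z_{0.73} = 0.6128.
σ = (5.737 − 4.868)/(0.6128 − (-0.5534)) = 0.745.
μ = 4.868 − (-0.5534)·0.745 = 5.280.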